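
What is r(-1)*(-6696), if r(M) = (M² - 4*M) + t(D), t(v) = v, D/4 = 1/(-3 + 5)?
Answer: -46872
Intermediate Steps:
D = 2 (D = 4/(-3 + 5) = 4/2 = 4*(½) = 2)
r(M) = 2 + M² - 4*M (r(M) = (M² - 4*M) + 2 = 2 + M² - 4*M)
r(-1)*(-6696) = (2 + (-1)² - 4*(-1))*(-6696) = (2 + 1 + 4)*(-6696) = 7*(-6696) = -46872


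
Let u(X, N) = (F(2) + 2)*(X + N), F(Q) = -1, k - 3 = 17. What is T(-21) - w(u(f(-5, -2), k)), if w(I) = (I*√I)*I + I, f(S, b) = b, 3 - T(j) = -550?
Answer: 535 - 972*√2 ≈ -839.62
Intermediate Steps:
T(j) = 553 (T(j) = 3 - 1*(-550) = 3 + 550 = 553)
k = 20 (k = 3 + 17 = 20)
u(X, N) = N + X (u(X, N) = (-1 + 2)*(X + N) = 1*(N + X) = N + X)
w(I) = I + I^(5/2) (w(I) = I^(3/2)*I + I = I^(5/2) + I = I + I^(5/2))
T(-21) - w(u(f(-5, -2), k)) = 553 - ((20 - 2) + (20 - 2)^(5/2)) = 553 - (18 + 18^(5/2)) = 553 - (18 + 972*√2) = 553 + (-18 - 972*√2) = 535 - 972*√2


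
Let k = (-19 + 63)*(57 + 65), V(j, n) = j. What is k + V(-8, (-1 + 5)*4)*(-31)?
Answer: 5616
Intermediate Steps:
k = 5368 (k = 44*122 = 5368)
k + V(-8, (-1 + 5)*4)*(-31) = 5368 - 8*(-31) = 5368 + 248 = 5616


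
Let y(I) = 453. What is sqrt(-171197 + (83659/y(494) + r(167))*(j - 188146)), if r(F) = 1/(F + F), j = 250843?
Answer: sqrt(29016565979862662)/50434 ≈ 3377.5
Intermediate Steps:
r(F) = 1/(2*F)
sqrt(-171197 + (83659/y(494) + r(167))*(j - 188146)) = sqrt(-171197 + (83659/453 + (1/2)/167)*(250843 - 188146)) = sqrt(-171197 + (83659*(1/453) + (1/2)*(1/167))*62697) = sqrt(-171197 + (83659/453 + 1/334)*62697) = sqrt(-171197 + (27942559/151302)*62697) = sqrt(-171197 + 583971540541/50434) = sqrt(575337391043/50434) = sqrt(29016565979862662)/50434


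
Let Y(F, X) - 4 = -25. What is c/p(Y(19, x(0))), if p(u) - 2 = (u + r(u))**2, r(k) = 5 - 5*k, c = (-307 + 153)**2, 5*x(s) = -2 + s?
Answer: 23716/7923 ≈ 2.9933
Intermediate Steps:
x(s) = -2/5 + s/5 (x(s) = (-2 + s)/5 = -2/5 + s/5)
Y(F, X) = -21 (Y(F, X) = 4 - 25 = -21)
c = 23716 (c = (-154)**2 = 23716)
p(u) = 2 + (5 - 4*u)**2 (p(u) = 2 + (u + (5 - 5*u))**2 = 2 + (5 - 4*u)**2)
c/p(Y(19, x(0))) = 23716/(2 + (-5 + 4*(-21))**2) = 23716/(2 + (-5 - 84)**2) = 23716/(2 + (-89)**2) = 23716/(2 + 7921) = 23716/7923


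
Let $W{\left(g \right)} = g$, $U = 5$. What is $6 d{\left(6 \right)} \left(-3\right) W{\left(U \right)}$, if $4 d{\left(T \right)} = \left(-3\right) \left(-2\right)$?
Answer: $-135$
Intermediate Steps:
$d{\left(T \right)} = \frac{3}{2}$ ($d{\left(T \right)} = \frac{\left(-3\right) \left(-2\right)}{4} = \frac{1}{4} \cdot 6 = \frac{3}{2}$)
$6 d{\left(6 \right)} \left(-3\right) W{\left(U \right)} = 6 \cdot \frac{3}{2} \left(-3\right) 5 = 6 \left(- \frac{9}{2}\right) 5 = \left(-27\right) 5 = -135$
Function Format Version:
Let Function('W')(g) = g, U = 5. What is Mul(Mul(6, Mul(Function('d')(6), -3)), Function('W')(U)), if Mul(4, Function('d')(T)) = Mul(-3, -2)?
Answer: -135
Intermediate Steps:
Function('d')(T) = Rational(3, 2) (Function('d')(T) = Mul(Rational(1, 4), Mul(-3, -2)) = Mul(Rational(1, 4), 6) = Rational(3, 2))
Mul(Mul(6, Mul(Function('d')(6), -3)), Function('W')(U)) = Mul(Mul(6, Mul(Rational(3, 2), -3)), 5) = Mul(Mul(6, Rational(-9, 2)), 5) = Mul(-27, 5) = -135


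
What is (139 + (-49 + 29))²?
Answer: 14161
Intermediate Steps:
(139 + (-49 + 29))² = (139 - 20)² = 119² = 14161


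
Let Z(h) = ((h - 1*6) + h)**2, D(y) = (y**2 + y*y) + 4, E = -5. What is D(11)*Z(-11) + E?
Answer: 192859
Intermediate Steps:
D(y) = 4 + 2*y**2 (D(y) = (y**2 + y**2) + 4 = 2*y**2 + 4 = 4 + 2*y**2)
Z(h) = (-6 + 2*h)**2 (Z(h) = ((h - 6) + h)**2 = ((-6 + h) + h)**2 = (-6 + 2*h)**2)
D(11)*Z(-11) + E = (4 + 2*11**2)*(4*(-3 - 11)**2) - 5 = (4 + 2*121)*(4*(-14)**2) - 5 = (4 + 242)*(4*196) - 5 = 246*784 - 5 = 192864 - 5 = 192859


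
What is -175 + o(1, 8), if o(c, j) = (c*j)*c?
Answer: -167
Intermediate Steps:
o(c, j) = j*c²
-175 + o(1, 8) = -175 + 8*1² = -175 + 8*1 = -175 + 8 = -167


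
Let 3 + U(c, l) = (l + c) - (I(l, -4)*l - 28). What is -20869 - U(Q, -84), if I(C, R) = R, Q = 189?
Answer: -20663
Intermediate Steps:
U(c, l) = 25 + c + 5*l (U(c, l) = -3 + ((l + c) - (-4*l - 28)) = -3 + ((c + l) - (-28 - 4*l)) = -3 + ((c + l) + (28 + 4*l)) = -3 + (28 + c + 5*l) = 25 + c + 5*l)
-20869 - U(Q, -84) = -20869 - (25 + 189 + 5*(-84)) = -20869 - (25 + 189 - 420) = -20869 - 1*(-206) = -20869 + 206 = -20663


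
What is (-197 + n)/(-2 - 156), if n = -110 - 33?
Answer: 170/79 ≈ 2.1519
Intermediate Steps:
n = -143
(-197 + n)/(-2 - 156) = (-197 - 143)/(-2 - 156) = -340/(-158) = -340*(-1/158) = 170/79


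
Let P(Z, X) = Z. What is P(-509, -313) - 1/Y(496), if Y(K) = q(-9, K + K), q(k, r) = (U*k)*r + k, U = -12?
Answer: -54527644/107127 ≈ -509.00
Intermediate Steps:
q(k, r) = k - 12*k*r (q(k, r) = (-12*k)*r + k = -12*k*r + k = k - 12*k*r)
Y(K) = -9 + 216*K (Y(K) = -9*(1 - 12*(K + K)) = -9*(1 - 24*K) = -9 + 216*K)
P(-509, -313) - 1/Y(496) = -509 - 1/(-9 + 216*496) = -509 - 1/(-9 + 107136) = -509 - 1/107127 = -54527644/107127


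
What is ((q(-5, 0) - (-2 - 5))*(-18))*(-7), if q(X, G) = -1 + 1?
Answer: 882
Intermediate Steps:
q(X, G) = 0
((q(-5, 0) - (-2 - 5))*(-18))*(-7) = ((0 - (-2 - 5))*(-18))*(-7) = ((0 - 1*(-7))*(-18))*(-7) = ((0 + 7)*(-18))*(-7) = (7*(-18))*(-7) = -126*(-7) = 882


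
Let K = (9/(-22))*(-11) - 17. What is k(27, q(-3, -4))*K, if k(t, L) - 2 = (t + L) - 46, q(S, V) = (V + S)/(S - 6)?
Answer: 1825/9 ≈ 202.78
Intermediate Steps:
q(S, V) = (S + V)/(-6 + S)
k(t, L) = -44 + L + t (k(t, L) = 2 + ((t + L) - 46) = 2 + ((L + t) - 46) = 2 + (-46 + L + t) = -44 + L + t)
K = -25/2 (K = (9*(-1/22))*(-11) - 17 = -9/22*(-11) - 17 = 9/2 - 17 = -25/2 ≈ -12.500)
k(27, q(-3, -4))*K = (-44 + (-3 - 4)/(-6 - 3) + 27)*(-25/2) = (-44 - 7/(-9) + 27)*(-25/2) = (-44 - 1/9*(-7) + 27)*(-25/2) = (-44 + 7/9 + 27)*(-25/2) = -146/9*(-25/2) = 1825/9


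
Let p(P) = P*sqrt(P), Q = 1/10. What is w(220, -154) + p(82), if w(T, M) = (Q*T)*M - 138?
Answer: -3526 + 82*sqrt(82) ≈ -2783.5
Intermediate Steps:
Q = 1/10 ≈ 0.10000
p(P) = P**(3/2)
w(T, M) = -138 + M*T/10 (w(T, M) = (T/10)*M - 138 = M*T/10 - 138 = -138 + M*T/10)
w(220, -154) + p(82) = (-138 + (1/10)*(-154)*220) + 82**(3/2) = (-138 - 3388) + 82*sqrt(82) = -3526 + 82*sqrt(82)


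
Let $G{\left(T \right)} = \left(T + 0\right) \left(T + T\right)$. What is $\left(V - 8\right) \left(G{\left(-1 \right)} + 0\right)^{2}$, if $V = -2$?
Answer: $-40$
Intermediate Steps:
$G{\left(T \right)} = 2 T^{2}$ ($G{\left(T \right)} = T 2 T = 2 T^{2}$)
$\left(V - 8\right) \left(G{\left(-1 \right)} + 0\right)^{2} = \left(-2 - 8\right) \left(2 \left(-1\right)^{2} + 0\right)^{2} = - 10 \left(2 \cdot 1 + 0\right)^{2} = - 10 \left(2 + 0\right)^{2} = - 10 \cdot 2^{2} = \left(-10\right) 4 = -40$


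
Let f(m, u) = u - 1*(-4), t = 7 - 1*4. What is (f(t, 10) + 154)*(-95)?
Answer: -15960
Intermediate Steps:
t = 3 (t = 7 - 4 = 3)
f(m, u) = 4 + u (f(m, u) = u + 4 = 4 + u)
(f(t, 10) + 154)*(-95) = ((4 + 10) + 154)*(-95) = (14 + 154)*(-95) = 168*(-95) = -15960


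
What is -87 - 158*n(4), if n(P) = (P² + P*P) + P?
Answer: -5775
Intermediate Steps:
n(P) = P + 2*P² (n(P) = (P² + P²) + P = 2*P² + P = P + 2*P²)
-87 - 158*n(4) = -87 - 632*(1 + 2*4) = -87 - 632*(1 + 8) = -87 - 632*9 = -87 - 158*36 = -87 - 5688 = -5775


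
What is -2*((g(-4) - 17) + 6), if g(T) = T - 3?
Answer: 36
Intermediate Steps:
g(T) = -3 + T
-2*((g(-4) - 17) + 6) = -2*(((-3 - 4) - 17) + 6) = -2*((-7 - 17) + 6) = -2*(-24 + 6) = -2*(-18) = 36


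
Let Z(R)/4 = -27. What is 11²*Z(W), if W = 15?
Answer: -13068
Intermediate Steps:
Z(R) = -108 (Z(R) = 4*(-27) = -108)
11²*Z(W) = 11²*(-108) = 121*(-108) = -13068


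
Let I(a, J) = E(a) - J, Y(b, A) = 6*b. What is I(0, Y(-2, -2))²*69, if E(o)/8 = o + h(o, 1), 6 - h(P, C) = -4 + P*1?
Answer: 584016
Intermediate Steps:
h(P, C) = 10 - P (h(P, C) = 6 - (-4 + P*1) = 6 - (-4 + P) = 6 + (4 - P) = 10 - P)
E(o) = 80 (E(o) = 8*(o + (10 - o)) = 8*10 = 80)
I(a, J) = 80 - J
I(0, Y(-2, -2))²*69 = (80 - 6*(-2))²*69 = (80 - 1*(-12))²*69 = (80 + 12)²*69 = 92²*69 = 8464*69 = 584016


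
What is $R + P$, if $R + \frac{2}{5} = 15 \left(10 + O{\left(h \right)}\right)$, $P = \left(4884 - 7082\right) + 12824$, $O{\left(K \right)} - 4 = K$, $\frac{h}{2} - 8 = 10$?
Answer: $\frac{56878}{5} \approx 11376.0$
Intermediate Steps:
$h = 36$ ($h = 16 + 2 \cdot 10 = 16 + 20 = 36$)
$O{\left(K \right)} = 4 + K$
$P = 10626$ ($P = -2198 + 12824 = 10626$)
$R = \frac{3748}{5}$ ($R = - \frac{2}{5} + 15 \left(10 + \left(4 + 36\right)\right) = - \frac{2}{5} + 15 \left(10 + 40\right) = - \frac{2}{5} + 15 \cdot 50 = - \frac{2}{5} + 750 = \frac{3748}{5} \approx 749.6$)
$R + P = \frac{3748}{5} + 10626 = \frac{56878}{5}$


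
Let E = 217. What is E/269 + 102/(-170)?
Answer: 278/1345 ≈ 0.20669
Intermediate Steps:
E/269 + 102/(-170) = 217/269 + 102/(-170) = 217*(1/269) + 102*(-1/170) = 217/269 - 3/5 = 278/1345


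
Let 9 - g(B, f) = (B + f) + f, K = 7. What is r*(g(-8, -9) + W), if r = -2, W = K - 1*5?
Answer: -74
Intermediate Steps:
g(B, f) = 9 - B - 2*f (g(B, f) = 9 - ((B + f) + f) = 9 - (B + 2*f) = 9 + (-B - 2*f) = 9 - B - 2*f)
W = 2 (W = 7 - 1*5 = 7 - 5 = 2)
r*(g(-8, -9) + W) = -2*((9 - 1*(-8) - 2*(-9)) + 2) = -2*((9 + 8 + 18) + 2) = -2*(35 + 2) = -2*37 = -74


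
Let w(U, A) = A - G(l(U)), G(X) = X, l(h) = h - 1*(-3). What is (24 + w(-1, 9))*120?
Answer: 3720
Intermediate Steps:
l(h) = 3 + h (l(h) = h + 3 = 3 + h)
w(U, A) = -3 + A - U (w(U, A) = A - (3 + U) = A + (-3 - U) = -3 + A - U)
(24 + w(-1, 9))*120 = (24 + (-3 + 9 - 1*(-1)))*120 = (24 + (-3 + 9 + 1))*120 = (24 + 7)*120 = 31*120 = 3720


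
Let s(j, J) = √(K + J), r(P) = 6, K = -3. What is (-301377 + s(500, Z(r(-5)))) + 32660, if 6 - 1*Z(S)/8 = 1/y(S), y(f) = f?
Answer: -268717 + √393/3 ≈ -2.6871e+5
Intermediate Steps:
Z(S) = 48 - 8/S
s(j, J) = √(-3 + J)
(-301377 + s(500, Z(r(-5)))) + 32660 = (-301377 + √(-3 + (48 - 8/6))) + 32660 = (-301377 + √(-3 + (48 - 8*⅙))) + 32660 = (-301377 + √(-3 + (48 - 4/3))) + 32660 = (-301377 + √(-3 + 140/3)) + 32660 = (-301377 + √(131/3)) + 32660 = (-301377 + √393/3) + 32660 = -268717 + √393/3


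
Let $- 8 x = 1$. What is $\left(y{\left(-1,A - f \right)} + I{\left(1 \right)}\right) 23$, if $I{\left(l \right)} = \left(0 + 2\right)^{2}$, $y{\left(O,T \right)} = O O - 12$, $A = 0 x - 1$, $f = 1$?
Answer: $-161$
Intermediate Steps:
$x = - \frac{1}{8}$ ($x = \left(- \frac{1}{8}\right) 1 = - \frac{1}{8} \approx -0.125$)
$A = -1$ ($A = 0 \left(- \frac{1}{8}\right) - 1 = 0 - 1 = -1$)
$y{\left(O,T \right)} = -12 + O^{2}$ ($y{\left(O,T \right)} = O^{2} - 12 = -12 + O^{2}$)
$I{\left(l \right)} = 4$ ($I{\left(l \right)} = 2^{2} = 4$)
$\left(y{\left(-1,A - f \right)} + I{\left(1 \right)}\right) 23 = \left(\left(-12 + \left(-1\right)^{2}\right) + 4\right) 23 = \left(\left(-12 + 1\right) + 4\right) 23 = \left(-11 + 4\right) 23 = \left(-7\right) 23 = -161$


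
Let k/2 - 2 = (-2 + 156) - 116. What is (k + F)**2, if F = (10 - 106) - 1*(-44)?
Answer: 784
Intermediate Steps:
F = -52 (F = -96 + 44 = -52)
k = 80 (k = 4 + 2*((-2 + 156) - 116) = 4 + 2*(154 - 116) = 4 + 2*38 = 4 + 76 = 80)
(k + F)**2 = (80 - 52)**2 = 28**2 = 784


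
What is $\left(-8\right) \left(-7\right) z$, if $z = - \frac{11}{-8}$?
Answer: $77$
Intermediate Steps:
$z = \frac{11}{8}$ ($z = \left(-11\right) \left(- \frac{1}{8}\right) = \frac{11}{8} \approx 1.375$)
$\left(-8\right) \left(-7\right) z = \left(-8\right) \left(-7\right) \frac{11}{8} = 56 \cdot \frac{11}{8} = 77$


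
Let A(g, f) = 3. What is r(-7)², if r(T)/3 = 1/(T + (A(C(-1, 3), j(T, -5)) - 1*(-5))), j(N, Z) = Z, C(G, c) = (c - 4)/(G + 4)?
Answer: 9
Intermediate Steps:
C(G, c) = (-4 + c)/(4 + G)
r(T) = 3/(8 + T) (r(T) = 3/(T + (3 - 1*(-5))) = 3/(T + (3 + 5)) = 3/(T + 8) = 3/(8 + T))
r(-7)² = (3/(8 - 7))² = (3/1)² = (3*1)² = 3² = 9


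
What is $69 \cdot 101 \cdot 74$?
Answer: $515706$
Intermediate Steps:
$69 \cdot 101 \cdot 74 = 6969 \cdot 74 = 515706$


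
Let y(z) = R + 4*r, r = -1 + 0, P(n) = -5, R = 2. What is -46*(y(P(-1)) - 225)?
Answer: 10442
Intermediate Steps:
r = -1
y(z) = -2 (y(z) = 2 + 4*(-1) = 2 - 4 = -2)
-46*(y(P(-1)) - 225) = -46*(-2 - 225) = -46*(-227) = 10442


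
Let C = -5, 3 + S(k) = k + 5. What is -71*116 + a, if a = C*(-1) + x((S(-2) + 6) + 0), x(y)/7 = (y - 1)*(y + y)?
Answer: -7811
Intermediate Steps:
S(k) = 2 + k (S(k) = -3 + (k + 5) = -3 + (5 + k) = 2 + k)
x(y) = 14*y*(-1 + y) (x(y) = 7*((y - 1)*(y + y)) = 7*((-1 + y)*(2*y)) = 7*(2*y*(-1 + y)) = 14*y*(-1 + y))
a = 425 (a = -5*(-1) + 14*(((2 - 2) + 6) + 0)*(-1 + (((2 - 2) + 6) + 0)) = 5 + 14*((0 + 6) + 0)*(-1 + ((0 + 6) + 0)) = 5 + 14*(6 + 0)*(-1 + (6 + 0)) = 5 + 14*6*(-1 + 6) = 5 + 14*6*5 = 5 + 420 = 425)
-71*116 + a = -71*116 + 425 = -8236 + 425 = -7811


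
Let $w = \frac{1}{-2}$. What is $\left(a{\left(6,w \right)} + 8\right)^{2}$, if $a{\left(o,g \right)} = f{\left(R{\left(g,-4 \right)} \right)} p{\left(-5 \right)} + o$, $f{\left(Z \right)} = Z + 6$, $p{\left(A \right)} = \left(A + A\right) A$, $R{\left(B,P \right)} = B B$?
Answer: $\frac{426409}{4} \approx 1.066 \cdot 10^{5}$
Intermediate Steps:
$R{\left(B,P \right)} = B^{2}$
$p{\left(A \right)} = 2 A^{2}$ ($p{\left(A \right)} = 2 A A = 2 A^{2}$)
$f{\left(Z \right)} = 6 + Z$
$w = - \frac{1}{2} \approx -0.5$
$a{\left(o,g \right)} = 300 + o + 50 g^{2}$ ($a{\left(o,g \right)} = \left(6 + g^{2}\right) 2 \left(-5\right)^{2} + o = \left(6 + g^{2}\right) 2 \cdot 25 + o = \left(6 + g^{2}\right) 50 + o = \left(300 + 50 g^{2}\right) + o = 300 + o + 50 g^{2}$)
$\left(a{\left(6,w \right)} + 8\right)^{2} = \left(\left(300 + 6 + 50 \left(- \frac{1}{2}\right)^{2}\right) + 8\right)^{2} = \left(\left(300 + 6 + 50 \cdot \frac{1}{4}\right) + 8\right)^{2} = \left(\left(300 + 6 + \frac{25}{2}\right) + 8\right)^{2} = \left(\frac{637}{2} + 8\right)^{2} = \left(\frac{653}{2}\right)^{2} = \frac{426409}{4}$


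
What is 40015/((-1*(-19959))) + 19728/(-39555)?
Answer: 14679533/9746645 ≈ 1.5061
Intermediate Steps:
40015/((-1*(-19959))) + 19728/(-39555) = 40015/19959 + 19728*(-1/39555) = 40015*(1/19959) - 2192/4395 = 40015/19959 - 2192/4395 = 14679533/9746645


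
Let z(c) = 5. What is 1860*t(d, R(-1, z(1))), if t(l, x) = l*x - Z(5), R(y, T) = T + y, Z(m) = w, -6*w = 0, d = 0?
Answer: 0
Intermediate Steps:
w = 0 (w = -⅙*0 = 0)
Z(m) = 0
t(l, x) = l*x (t(l, x) = l*x - 1*0 = l*x + 0 = l*x)
1860*t(d, R(-1, z(1))) = 1860*(0*(5 - 1)) = 1860*(0*4) = 1860*0 = 0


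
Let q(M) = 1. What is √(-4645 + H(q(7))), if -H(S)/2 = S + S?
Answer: I*√4649 ≈ 68.184*I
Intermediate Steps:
H(S) = -4*S (H(S) = -2*(S + S) = -4*S)
√(-4645 + H(q(7))) = √(-4645 - 4*1) = √(-4645 - 4) = √(-4649) = I*√4649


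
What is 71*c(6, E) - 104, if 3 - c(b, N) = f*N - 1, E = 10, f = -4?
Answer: 3020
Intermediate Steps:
c(b, N) = 4 + 4*N (c(b, N) = 3 - (-4*N - 1) = 3 - (-1 - 4*N) = 3 + (1 + 4*N) = 4 + 4*N)
71*c(6, E) - 104 = 71*(4 + 4*10) - 104 = 71*(4 + 40) - 104 = 71*44 - 104 = 3124 - 104 = 3020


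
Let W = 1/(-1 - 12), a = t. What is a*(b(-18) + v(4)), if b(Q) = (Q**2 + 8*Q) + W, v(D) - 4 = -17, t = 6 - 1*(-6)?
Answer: 26040/13 ≈ 2003.1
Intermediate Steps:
t = 12 (t = 6 + 6 = 12)
v(D) = -13 (v(D) = 4 - 17 = -13)
a = 12
W = -1/13 (W = 1/(-13) = -1/13 ≈ -0.076923)
b(Q) = -1/13 + Q**2 + 8*Q (b(Q) = (Q**2 + 8*Q) - 1/13 = -1/13 + Q**2 + 8*Q)
a*(b(-18) + v(4)) = 12*((-1/13 + (-18)**2 + 8*(-18)) - 13) = 12*((-1/13 + 324 - 144) - 13) = 12*(2339/13 - 13) = 12*(2170/13) = 26040/13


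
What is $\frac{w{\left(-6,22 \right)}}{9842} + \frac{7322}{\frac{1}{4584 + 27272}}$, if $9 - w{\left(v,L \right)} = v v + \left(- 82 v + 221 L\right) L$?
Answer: $\frac{2295642760329}{9842} \approx 2.3325 \cdot 10^{8}$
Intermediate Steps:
$w{\left(v,L \right)} = 9 - v^{2} - L \left(- 82 v + 221 L\right)$ ($w{\left(v,L \right)} = 9 - \left(v v + \left(- 82 v + 221 L\right) L\right) = 9 - \left(v^{2} + L \left(- 82 v + 221 L\right)\right) = 9 - v^{2} - L \left(- 82 v + 221 L\right)$)
$\frac{w{\left(-6,22 \right)}}{9842} + \frac{7322}{\frac{1}{4584 + 27272}} = \frac{9 - \left(-6\right)^{2} - 221 \cdot 22^{2} + 82 \cdot 22 \left(-6\right)}{9842} + \frac{7322}{\frac{1}{4584 + 27272}} = \left(9 - 36 - 106964 - 10824\right) \frac{1}{9842} + \frac{7322}{\frac{1}{31856}} = \left(9 - 36 - 106964 - 10824\right) \frac{1}{9842} + 7322 \frac{1}{\frac{1}{31856}} = \left(-117815\right) \frac{1}{9842} + 7322 \cdot 31856 = - \frac{117815}{9842} + 233249632 = \frac{2295642760329}{9842}$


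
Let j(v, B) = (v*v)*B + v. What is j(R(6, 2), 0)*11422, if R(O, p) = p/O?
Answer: 11422/3 ≈ 3807.3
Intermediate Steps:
j(v, B) = v + B*v² (j(v, B) = v²*B + v = B*v² + v = v + B*v²)
j(R(6, 2), 0)*11422 = ((2/6)*(1 + 0*(2/6)))*11422 = ((2*(⅙))*(1 + 0*(2*(⅙))))*11422 = ((1 + 0*(⅓))/3)*11422 = ((1 + 0)/3)*11422 = ((⅓)*1)*11422 = (⅓)*11422 = 11422/3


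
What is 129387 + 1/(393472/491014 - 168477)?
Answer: 5351716234363354/41362086103 ≈ 1.2939e+5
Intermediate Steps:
129387 + 1/(393472/491014 - 168477) = 129387 + 1/(393472*(1/491014) - 168477) = 129387 + 1/(196736/245507 - 168477) = 129387 + 1/(-41362086103/245507) = 129387 - 245507/41362086103 = 5351716234363354/41362086103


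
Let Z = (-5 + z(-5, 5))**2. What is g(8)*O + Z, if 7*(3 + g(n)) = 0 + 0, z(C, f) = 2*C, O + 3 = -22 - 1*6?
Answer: 318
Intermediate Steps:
O = -31 (O = -3 + (-22 - 1*6) = -3 + (-22 - 6) = -3 - 28 = -31)
g(n) = -3 (g(n) = -3 + (0 + 0)/7 = -3 + (1/7)*0 = -3 + 0 = -3)
Z = 225 (Z = (-5 + 2*(-5))**2 = (-5 - 10)**2 = (-15)**2 = 225)
g(8)*O + Z = -3*(-31) + 225 = 93 + 225 = 318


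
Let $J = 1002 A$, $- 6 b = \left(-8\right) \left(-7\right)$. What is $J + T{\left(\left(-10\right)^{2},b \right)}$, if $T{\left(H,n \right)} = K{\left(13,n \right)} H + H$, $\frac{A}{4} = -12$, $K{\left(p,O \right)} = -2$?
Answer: $-48196$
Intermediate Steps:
$b = - \frac{28}{3}$ ($b = - \frac{\left(-8\right) \left(-7\right)}{6} = \left(- \frac{1}{6}\right) 56 = - \frac{28}{3} \approx -9.3333$)
$A = -48$ ($A = 4 \left(-12\right) = -48$)
$T{\left(H,n \right)} = - H$ ($T{\left(H,n \right)} = - 2 H + H = - H$)
$J = -48096$ ($J = 1002 \left(-48\right) = -48096$)
$J + T{\left(\left(-10\right)^{2},b \right)} = -48096 - \left(-10\right)^{2} = -48096 - 100 = -48196$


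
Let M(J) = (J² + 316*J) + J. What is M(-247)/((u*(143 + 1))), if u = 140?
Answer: -247/288 ≈ -0.85764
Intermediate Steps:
M(J) = J² + 317*J
M(-247)/((u*(143 + 1))) = (-247*(317 - 247))/((140*(143 + 1))) = (-247*70)/((140*144)) = -17290/20160 = -17290*1/20160 = -247/288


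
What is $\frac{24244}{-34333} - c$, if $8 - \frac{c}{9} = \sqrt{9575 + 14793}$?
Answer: $- \frac{131380}{1807} + 36 \sqrt{1523} \approx 1332.2$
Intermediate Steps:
$c = 72 - 36 \sqrt{1523}$ ($c = 72 - 9 \sqrt{9575 + 14793} = 72 - 9 \sqrt{24368} = 72 - 9 \cdot 4 \sqrt{1523} = 72 - 36 \sqrt{1523} \approx -1332.9$)
$\frac{24244}{-34333} - c = \frac{24244}{-34333} - \left(72 - 36 \sqrt{1523}\right) = 24244 \left(- \frac{1}{34333}\right) - \left(72 - 36 \sqrt{1523}\right) = - \frac{1276}{1807} - \left(72 - 36 \sqrt{1523}\right) = - \frac{131380}{1807} + 36 \sqrt{1523}$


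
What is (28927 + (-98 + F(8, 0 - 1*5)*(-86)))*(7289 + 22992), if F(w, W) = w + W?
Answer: 865158451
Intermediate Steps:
F(w, W) = W + w
(28927 + (-98 + F(8, 0 - 1*5)*(-86)))*(7289 + 22992) = (28927 + (-98 + ((0 - 1*5) + 8)*(-86)))*(7289 + 22992) = (28927 + (-98 + ((0 - 5) + 8)*(-86)))*30281 = (28927 + (-98 + (-5 + 8)*(-86)))*30281 = (28927 + (-98 + 3*(-86)))*30281 = (28927 + (-98 - 258))*30281 = (28927 - 356)*30281 = 28571*30281 = 865158451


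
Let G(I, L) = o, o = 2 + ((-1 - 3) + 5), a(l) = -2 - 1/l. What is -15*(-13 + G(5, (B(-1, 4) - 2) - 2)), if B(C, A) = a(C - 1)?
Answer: 150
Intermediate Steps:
B(C, A) = -2 - 1/(-1 + C) (B(C, A) = -2 - 1/(C - 1) = -2 - 1/(-1 + C))
o = 3 (o = 2 + (-4 + 5) = 2 + 1 = 3)
G(I, L) = 3
-15*(-13 + G(5, (B(-1, 4) - 2) - 2)) = -15*(-13 + 3) = -15*(-10) = 150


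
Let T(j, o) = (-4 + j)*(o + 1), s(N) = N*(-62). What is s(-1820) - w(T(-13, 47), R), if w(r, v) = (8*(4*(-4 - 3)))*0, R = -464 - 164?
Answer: 112840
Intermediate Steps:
R = -628
s(N) = -62*N
T(j, o) = (1 + o)*(-4 + j) (T(j, o) = (-4 + j)*(1 + o) = (1 + o)*(-4 + j))
w(r, v) = 0 (w(r, v) = (8*(4*(-7)))*0 = (8*(-28))*0 = -224*0 = 0)
s(-1820) - w(T(-13, 47), R) = -62*(-1820) - 1*0 = 112840 + 0 = 112840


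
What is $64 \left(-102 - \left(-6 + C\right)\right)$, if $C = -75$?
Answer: $-1344$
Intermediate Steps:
$64 \left(-102 - \left(-6 + C\right)\right) = 64 \left(-102 + \left(6 - -75\right)\right) = 64 \left(-102 + \left(6 + 75\right)\right) = 64 \left(-102 + 81\right) = 64 \left(-21\right) = -1344$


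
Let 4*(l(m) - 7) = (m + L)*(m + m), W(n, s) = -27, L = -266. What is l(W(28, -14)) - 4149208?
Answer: -8290491/2 ≈ -4.1452e+6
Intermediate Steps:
l(m) = 7 + m*(-266 + m)/2 (l(m) = 7 + ((m - 266)*(m + m))/4 = 7 + ((-266 + m)*(2*m))/4 = 7 + (2*m*(-266 + m))/4 = 7 + m*(-266 + m)/2)
l(W(28, -14)) - 4149208 = (7 + (½)*(-27)² - 133*(-27)) - 4149208 = (7 + (½)*729 + 3591) - 4149208 = (7 + 729/2 + 3591) - 4149208 = 7925/2 - 4149208 = -8290491/2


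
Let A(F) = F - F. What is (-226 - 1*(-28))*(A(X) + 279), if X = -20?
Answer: -55242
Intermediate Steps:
A(F) = 0
(-226 - 1*(-28))*(A(X) + 279) = (-226 - 1*(-28))*(0 + 279) = (-226 + 28)*279 = -198*279 = -55242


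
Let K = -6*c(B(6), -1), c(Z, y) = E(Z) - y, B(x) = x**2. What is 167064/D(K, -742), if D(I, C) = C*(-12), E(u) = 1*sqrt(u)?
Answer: 6961/371 ≈ 18.763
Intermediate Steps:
E(u) = sqrt(u)
c(Z, y) = sqrt(Z) - y
K = -42 (K = -6*(sqrt(6**2) - 1*(-1)) = -6*(sqrt(36) + 1) = -6*(6 + 1) = -6*7 = -42)
D(I, C) = -12*C
167064/D(K, -742) = 167064/((-12*(-742))) = 167064/8904 = 167064*(1/8904) = 6961/371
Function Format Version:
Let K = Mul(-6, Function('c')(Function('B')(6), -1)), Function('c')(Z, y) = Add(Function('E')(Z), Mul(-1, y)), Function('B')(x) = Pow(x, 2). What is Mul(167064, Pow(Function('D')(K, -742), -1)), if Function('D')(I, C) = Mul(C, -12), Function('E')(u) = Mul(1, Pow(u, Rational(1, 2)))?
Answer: Rational(6961, 371) ≈ 18.763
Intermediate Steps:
Function('E')(u) = Pow(u, Rational(1, 2))
Function('c')(Z, y) = Add(Pow(Z, Rational(1, 2)), Mul(-1, y))
K = -42 (K = Mul(-6, Add(Pow(Pow(6, 2), Rational(1, 2)), Mul(-1, -1))) = Mul(-6, Add(Pow(36, Rational(1, 2)), 1)) = Mul(-6, Add(6, 1)) = Mul(-6, 7) = -42)
Function('D')(I, C) = Mul(-12, C)
Mul(167064, Pow(Function('D')(K, -742), -1)) = Mul(167064, Pow(Mul(-12, -742), -1)) = Mul(167064, Pow(8904, -1)) = Mul(167064, Rational(1, 8904)) = Rational(6961, 371)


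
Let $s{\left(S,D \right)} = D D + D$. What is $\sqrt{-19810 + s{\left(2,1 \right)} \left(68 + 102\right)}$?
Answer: $i \sqrt{19470} \approx 139.53 i$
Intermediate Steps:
$s{\left(S,D \right)} = D + D^{2}$ ($s{\left(S,D \right)} = D^{2} + D = D + D^{2}$)
$\sqrt{-19810 + s{\left(2,1 \right)} \left(68 + 102\right)} = \sqrt{-19810 + 1 \left(1 + 1\right) \left(68 + 102\right)} = \sqrt{-19810 + 1 \cdot 2 \cdot 170} = \sqrt{-19810 + 2 \cdot 170} = \sqrt{-19810 + 340} = \sqrt{-19470} = i \sqrt{19470}$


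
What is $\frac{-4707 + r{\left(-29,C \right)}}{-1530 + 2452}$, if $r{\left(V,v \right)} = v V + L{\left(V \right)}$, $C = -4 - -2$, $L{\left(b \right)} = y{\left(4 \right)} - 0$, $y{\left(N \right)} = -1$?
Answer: $- \frac{2325}{461} \approx -5.0434$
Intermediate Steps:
$L{\left(b \right)} = -1$ ($L{\left(b \right)} = -1 - 0 = -1 + 0 = -1$)
$C = -2$ ($C = -4 + 2 = -2$)
$r{\left(V,v \right)} = -1 + V v$ ($r{\left(V,v \right)} = v V - 1 = V v - 1 = -1 + V v$)
$\frac{-4707 + r{\left(-29,C \right)}}{-1530 + 2452} = \frac{-4707 - -57}{-1530 + 2452} = \frac{-4707 + \left(-1 + 58\right)}{922} = \left(-4707 + 57\right) \frac{1}{922} = \left(-4650\right) \frac{1}{922} = - \frac{2325}{461}$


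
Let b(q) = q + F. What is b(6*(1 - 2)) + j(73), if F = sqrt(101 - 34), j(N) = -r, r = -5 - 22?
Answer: 21 + sqrt(67) ≈ 29.185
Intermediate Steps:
r = -27
j(N) = 27 (j(N) = -1*(-27) = 27)
F = sqrt(67) ≈ 8.1853
b(q) = q + sqrt(67)
b(6*(1 - 2)) + j(73) = (6*(1 - 2) + sqrt(67)) + 27 = (6*(-1) + sqrt(67)) + 27 = (-6 + sqrt(67)) + 27 = 21 + sqrt(67)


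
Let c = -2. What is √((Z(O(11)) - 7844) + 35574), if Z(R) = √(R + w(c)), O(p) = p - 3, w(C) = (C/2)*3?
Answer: √(27730 + √5) ≈ 166.53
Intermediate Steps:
w(C) = 3*C/2 (w(C) = (C*(½))*3 = (C/2)*3 = 3*C/2)
O(p) = -3 + p
Z(R) = √(-3 + R) (Z(R) = √(R + (3/2)*(-2)) = √(R - 3) = √(-3 + R))
√((Z(O(11)) - 7844) + 35574) = √((√(-3 + (-3 + 11)) - 7844) + 35574) = √((√(-3 + 8) - 7844) + 35574) = √((√5 - 7844) + 35574) = √((-7844 + √5) + 35574) = √(27730 + √5)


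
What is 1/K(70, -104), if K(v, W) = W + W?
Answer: -1/208 ≈ -0.0048077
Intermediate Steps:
K(v, W) = 2*W
1/K(70, -104) = 1/(2*(-104)) = 1/(-208) = -1/208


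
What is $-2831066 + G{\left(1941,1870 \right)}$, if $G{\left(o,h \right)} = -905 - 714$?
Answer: $-2832685$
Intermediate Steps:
$G{\left(o,h \right)} = -1619$
$-2831066 + G{\left(1941,1870 \right)} = -2831066 - 1619 = -2832685$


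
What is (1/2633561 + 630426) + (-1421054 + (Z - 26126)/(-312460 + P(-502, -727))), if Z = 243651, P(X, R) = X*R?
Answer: -109300705113363133/138246151134 ≈ -7.9062e+5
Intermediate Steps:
P(X, R) = R*X
(1/2633561 + 630426) + (-1421054 + (Z - 26126)/(-312460 + P(-502, -727))) = (1/2633561 + 630426) + (-1421054 + (243651 - 26126)/(-312460 - 727*(-502))) = (1/2633561 + 630426) + (-1421054 + 217525/(-312460 + 364954)) = 1660265326987/2633561 + (-1421054 + 217525/52494) = 1660265326987/2633561 - 74596591151/52494 = -109300705113363133/138246151134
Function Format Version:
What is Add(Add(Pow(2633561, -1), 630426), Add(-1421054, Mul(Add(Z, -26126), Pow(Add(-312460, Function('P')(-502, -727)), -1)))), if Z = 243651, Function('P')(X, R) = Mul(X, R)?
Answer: Rational(-109300705113363133, 138246151134) ≈ -7.9062e+5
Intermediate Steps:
Function('P')(X, R) = Mul(R, X)
Add(Add(Pow(2633561, -1), 630426), Add(-1421054, Mul(Add(Z, -26126), Pow(Add(-312460, Function('P')(-502, -727)), -1)))) = Add(Add(Pow(2633561, -1), 630426), Add(-1421054, Mul(Add(243651, -26126), Pow(Add(-312460, Mul(-727, -502)), -1)))) = Add(Add(Rational(1, 2633561), 630426), Add(-1421054, Mul(217525, Pow(Add(-312460, 364954), -1)))) = Add(Rational(1660265326987, 2633561), Add(-1421054, Mul(217525, Pow(52494, -1)))) = Add(Rational(1660265326987, 2633561), Add(-1421054, Mul(217525, Rational(1, 52494)))) = Add(Rational(1660265326987, 2633561), Add(-1421054, Rational(217525, 52494))) = Add(Rational(1660265326987, 2633561), Rational(-74596591151, 52494)) = Rational(-109300705113363133, 138246151134)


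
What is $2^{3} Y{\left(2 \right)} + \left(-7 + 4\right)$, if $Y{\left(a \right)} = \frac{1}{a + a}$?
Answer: $-1$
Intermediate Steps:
$Y{\left(a \right)} = \frac{1}{2 a}$
$2^{3} Y{\left(2 \right)} + \left(-7 + 4\right) = 2^{3} \frac{1}{2 \cdot 2} + \left(-7 + 4\right) = 8 \cdot \frac{1}{2} \cdot \frac{1}{2} - 3 = 8 \cdot \frac{1}{4} - 3 = 2 - 3 = -1$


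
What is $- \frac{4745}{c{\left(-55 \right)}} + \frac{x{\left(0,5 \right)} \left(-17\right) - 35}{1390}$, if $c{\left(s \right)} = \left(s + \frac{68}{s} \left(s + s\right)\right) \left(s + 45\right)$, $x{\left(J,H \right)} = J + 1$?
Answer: $\frac{655343}{112590} \approx 5.8206$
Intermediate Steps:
$x{\left(J,H \right)} = 1 + J$
$c{\left(s \right)} = \left(45 + s\right) \left(136 + s\right)$ ($c{\left(s \right)} = \left(s + \frac{68}{s} 2 s\right) \left(45 + s\right) = \left(s + 136\right) \left(45 + s\right) = \left(136 + s\right) \left(45 + s\right) = \left(45 + s\right) \left(136 + s\right)$)
$- \frac{4745}{c{\left(-55 \right)}} + \frac{x{\left(0,5 \right)} \left(-17\right) - 35}{1390} = - \frac{4745}{6120 + \left(-55\right)^{2} + 181 \left(-55\right)} + \frac{\left(1 + 0\right) \left(-17\right) - 35}{1390} = - \frac{4745}{6120 + 3025 - 9955} + \left(1 \left(-17\right) - 35\right) \frac{1}{1390} = - \frac{4745}{-810} + \left(-17 - 35\right) \frac{1}{1390} = \left(-4745\right) \left(- \frac{1}{810}\right) - \frac{26}{695} = \frac{949}{162} - \frac{26}{695} = \frac{655343}{112590}$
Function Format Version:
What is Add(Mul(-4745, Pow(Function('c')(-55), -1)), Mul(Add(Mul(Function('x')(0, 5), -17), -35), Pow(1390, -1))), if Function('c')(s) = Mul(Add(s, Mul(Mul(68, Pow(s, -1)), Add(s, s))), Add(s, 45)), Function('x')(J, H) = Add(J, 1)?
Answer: Rational(655343, 112590) ≈ 5.8206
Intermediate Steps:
Function('x')(J, H) = Add(1, J)
Function('c')(s) = Mul(Add(45, s), Add(136, s)) (Function('c')(s) = Mul(Add(s, Mul(Mul(68, Pow(s, -1)), Mul(2, s))), Add(45, s)) = Mul(Add(s, 136), Add(45, s)) = Mul(Add(136, s), Add(45, s)) = Mul(Add(45, s), Add(136, s)))
Add(Mul(-4745, Pow(Function('c')(-55), -1)), Mul(Add(Mul(Function('x')(0, 5), -17), -35), Pow(1390, -1))) = Add(Mul(-4745, Pow(Add(6120, Pow(-55, 2), Mul(181, -55)), -1)), Mul(Add(Mul(Add(1, 0), -17), -35), Pow(1390, -1))) = Add(Mul(-4745, Pow(Add(6120, 3025, -9955), -1)), Mul(Add(Mul(1, -17), -35), Rational(1, 1390))) = Add(Mul(-4745, Pow(-810, -1)), Mul(Add(-17, -35), Rational(1, 1390))) = Add(Mul(-4745, Rational(-1, 810)), Mul(-52, Rational(1, 1390))) = Add(Rational(949, 162), Rational(-26, 695)) = Rational(655343, 112590)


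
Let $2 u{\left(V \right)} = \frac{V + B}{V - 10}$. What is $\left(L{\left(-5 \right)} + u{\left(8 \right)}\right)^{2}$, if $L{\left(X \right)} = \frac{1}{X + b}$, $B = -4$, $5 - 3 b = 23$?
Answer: $\frac{144}{121} \approx 1.1901$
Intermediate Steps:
$b = -6$ ($b = \frac{5}{3} - \frac{23}{3} = -6$)
$u{\left(V \right)} = \frac{-4 + V}{2 \left(-10 + V\right)}$ ($u{\left(V \right)} = \frac{\left(V - 4\right) \frac{1}{V - 10}}{2} = \frac{\left(-4 + V\right) \frac{1}{-10 + V}}{2} = \frac{\frac{1}{-10 + V} \left(-4 + V\right)}{2} = \frac{-4 + V}{2 \left(-10 + V\right)}$)
$L{\left(X \right)} = \frac{1}{-6 + X}$ ($L{\left(X \right)} = \frac{1}{X - 6} = \frac{1}{-6 + X}$)
$\left(L{\left(-5 \right)} + u{\left(8 \right)}\right)^{2} = \left(\frac{1}{-6 - 5} + \frac{-4 + 8}{2 \left(-10 + 8\right)}\right)^{2} = \left(\frac{1}{-11} + \frac{1}{2} \frac{1}{-2} \cdot 4\right)^{2} = \left(- \frac{1}{11} + \frac{1}{2} \left(- \frac{1}{2}\right) 4\right)^{2} = \left(- \frac{1}{11} - 1\right)^{2} = \left(- \frac{12}{11}\right)^{2} = \frac{144}{121}$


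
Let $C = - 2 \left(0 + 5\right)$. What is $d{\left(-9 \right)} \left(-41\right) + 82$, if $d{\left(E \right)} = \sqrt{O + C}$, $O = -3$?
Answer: $82 - 41 i \sqrt{13} \approx 82.0 - 147.83 i$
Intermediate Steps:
$C = -10$ ($C = \left(-2\right) 5 = -10$)
$d{\left(E \right)} = i \sqrt{13}$ ($d{\left(E \right)} = \sqrt{-3 - 10} = \sqrt{-13} = i \sqrt{13}$)
$d{\left(-9 \right)} \left(-41\right) + 82 = i \sqrt{13} \left(-41\right) + 82 = - 41 i \sqrt{13} + 82 = 82 - 41 i \sqrt{13}$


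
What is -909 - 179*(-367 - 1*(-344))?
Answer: 3208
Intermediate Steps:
-909 - 179*(-367 - 1*(-344)) = -909 - 179*(-367 + 344) = -909 - 179*(-23) = -909 + 4117 = 3208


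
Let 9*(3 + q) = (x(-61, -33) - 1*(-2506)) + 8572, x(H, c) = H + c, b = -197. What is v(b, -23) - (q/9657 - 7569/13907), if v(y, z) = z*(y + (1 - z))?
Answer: 4809919148587/1208699091 ≈ 3979.4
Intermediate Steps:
q = 10957/9 (q = -3 + (((-61 - 33) - 1*(-2506)) + 8572)/9 = -3 + ((-94 + 2506) + 8572)/9 = -3 + (2412 + 8572)/9 = -3 + (1/9)*10984 = -3 + 10984/9 = 10957/9 ≈ 1217.4)
v(y, z) = z*(1 + y - z)
v(b, -23) - (q/9657 - 7569/13907) = -23*(1 - 197 - 1*(-23)) - ((10957/9)/9657 - 7569/13907) = -23*(1 - 197 + 23) - ((10957/9)*(1/9657) - 7569*1/13907) = -23*(-173) - (10957/86913 - 7569/13907) = 3979 - 1*(-505465498/1208699091) = 3979 + 505465498/1208699091 = 4809919148587/1208699091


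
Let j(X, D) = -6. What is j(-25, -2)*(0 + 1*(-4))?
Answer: 24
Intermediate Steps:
j(-25, -2)*(0 + 1*(-4)) = -6*(0 + 1*(-4)) = -6*(0 - 4) = -6*(-4) = 24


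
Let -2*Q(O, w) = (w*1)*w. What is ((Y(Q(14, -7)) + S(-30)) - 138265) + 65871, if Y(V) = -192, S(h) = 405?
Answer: -72181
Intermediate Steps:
Q(O, w) = -w²/2 (Q(O, w) = -w*1*w/2 = -w*w/2 = -w²/2)
((Y(Q(14, -7)) + S(-30)) - 138265) + 65871 = ((-192 + 405) - 138265) + 65871 = (213 - 138265) + 65871 = -138052 + 65871 = -72181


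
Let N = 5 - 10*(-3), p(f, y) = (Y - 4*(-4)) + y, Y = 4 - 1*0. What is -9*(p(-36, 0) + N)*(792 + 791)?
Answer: -783585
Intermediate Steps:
Y = 4 (Y = 4 + 0 = 4)
p(f, y) = 20 + y (p(f, y) = (4 - 4*(-4)) + y = (4 + 16) + y = 20 + y)
N = 35 (N = 5 + 30 = 35)
-9*(p(-36, 0) + N)*(792 + 791) = -9*((20 + 0) + 35)*(792 + 791) = -9*(20 + 35)*1583 = -495*1583 = -9*87065 = -783585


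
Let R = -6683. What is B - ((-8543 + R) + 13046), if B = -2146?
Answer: 34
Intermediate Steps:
B - ((-8543 + R) + 13046) = -2146 - ((-8543 - 6683) + 13046) = -2146 - (-15226 + 13046) = -2146 - 1*(-2180) = -2146 + 2180 = 34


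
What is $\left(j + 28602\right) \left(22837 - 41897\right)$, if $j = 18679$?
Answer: $-901175860$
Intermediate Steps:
$\left(j + 28602\right) \left(22837 - 41897\right) = \left(18679 + 28602\right) \left(22837 - 41897\right) = 47281 \left(-19060\right) = -901175860$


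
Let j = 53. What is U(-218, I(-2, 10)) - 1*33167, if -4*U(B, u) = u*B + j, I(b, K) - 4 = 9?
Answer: -129887/4 ≈ -32472.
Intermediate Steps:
I(b, K) = 13 (I(b, K) = 4 + 9 = 13)
U(B, u) = -53/4 - B*u/4 (U(B, u) = -(u*B + 53)/4 = -(B*u + 53)/4 = -(53 + B*u)/4 = -53/4 - B*u/4)
U(-218, I(-2, 10)) - 1*33167 = (-53/4 - ¼*(-218)*13) - 1*33167 = (-53/4 + 1417/2) - 33167 = 2781/4 - 33167 = -129887/4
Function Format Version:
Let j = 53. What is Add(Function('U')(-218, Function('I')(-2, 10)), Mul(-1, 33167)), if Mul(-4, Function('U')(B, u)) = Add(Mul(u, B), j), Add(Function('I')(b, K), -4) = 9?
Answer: Rational(-129887, 4) ≈ -32472.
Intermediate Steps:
Function('I')(b, K) = 13 (Function('I')(b, K) = Add(4, 9) = 13)
Function('U')(B, u) = Add(Rational(-53, 4), Mul(Rational(-1, 4), B, u)) (Function('U')(B, u) = Mul(Rational(-1, 4), Add(Mul(u, B), 53)) = Mul(Rational(-1, 4), Add(Mul(B, u), 53)) = Mul(Rational(-1, 4), Add(53, Mul(B, u))) = Add(Rational(-53, 4), Mul(Rational(-1, 4), B, u)))
Add(Function('U')(-218, Function('I')(-2, 10)), Mul(-1, 33167)) = Add(Add(Rational(-53, 4), Mul(Rational(-1, 4), -218, 13)), Mul(-1, 33167)) = Add(Add(Rational(-53, 4), Rational(1417, 2)), -33167) = Add(Rational(2781, 4), -33167) = Rational(-129887, 4)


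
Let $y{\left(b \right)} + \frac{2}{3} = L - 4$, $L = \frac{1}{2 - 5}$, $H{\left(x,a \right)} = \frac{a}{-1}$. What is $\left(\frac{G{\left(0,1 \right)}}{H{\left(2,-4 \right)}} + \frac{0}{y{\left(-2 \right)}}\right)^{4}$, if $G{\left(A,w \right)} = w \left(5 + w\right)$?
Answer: $\frac{81}{16} \approx 5.0625$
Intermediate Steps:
$H{\left(x,a \right)} = - a$ ($H{\left(x,a \right)} = a \left(-1\right) = - a$)
$L = - \frac{1}{3}$ ($L = \frac{1}{-3} = - \frac{1}{3} \approx -0.33333$)
$y{\left(b \right)} = -5$ ($y{\left(b \right)} = - \frac{2}{3} - \frac{13}{3} = -5$)
$\left(\frac{G{\left(0,1 \right)}}{H{\left(2,-4 \right)}} + \frac{0}{y{\left(-2 \right)}}\right)^{4} = \left(\frac{1 \left(5 + 1\right)}{\left(-1\right) \left(-4\right)} + \frac{0}{-5}\right)^{4} = \left(\frac{1 \cdot 6}{4} + 0 \left(- \frac{1}{5}\right)\right)^{4} = \left(6 \cdot \frac{1}{4} + 0\right)^{4} = \left(\frac{3}{2} + 0\right)^{4} = \left(\frac{3}{2}\right)^{4} = \frac{81}{16}$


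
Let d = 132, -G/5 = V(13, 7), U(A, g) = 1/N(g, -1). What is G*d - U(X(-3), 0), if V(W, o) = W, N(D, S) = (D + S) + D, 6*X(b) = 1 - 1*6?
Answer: -8579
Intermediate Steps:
X(b) = -⅚ (X(b) = (1 - 1*6)/6 = (1 - 6)/6 = (⅙)*(-5) = -⅚)
N(D, S) = S + 2*D
U(A, g) = 1/(-1 + 2*g)
G = -65 (G = -5*13 = -65)
G*d - U(X(-3), 0) = -65*132 - 1/(-1 + 2*0) = -8580 - 1/(-1 + 0) = -8580 - 1/(-1) = -8580 - 1*(-1) = -8580 + 1 = -8579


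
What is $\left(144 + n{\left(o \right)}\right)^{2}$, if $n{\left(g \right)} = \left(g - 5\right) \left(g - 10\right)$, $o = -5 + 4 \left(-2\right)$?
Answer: $311364$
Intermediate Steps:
$o = -13$ ($o = -5 - 8 = -13$)
$n{\left(g \right)} = \left(-10 + g\right) \left(-5 + g\right)$ ($n{\left(g \right)} = \left(-5 + g\right) \left(-10 + g\right) = \left(-10 + g\right) \left(-5 + g\right)$)
$\left(144 + n{\left(o \right)}\right)^{2} = \left(144 + \left(50 + \left(-13\right)^{2} - -195\right)\right)^{2} = \left(144 + \left(50 + 169 + 195\right)\right)^{2} = \left(144 + 414\right)^{2} = 558^{2} = 311364$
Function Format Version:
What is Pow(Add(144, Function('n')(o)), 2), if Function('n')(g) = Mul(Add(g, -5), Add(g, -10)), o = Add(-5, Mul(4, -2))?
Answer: 311364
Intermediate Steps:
o = -13 (o = Add(-5, -8) = -13)
Function('n')(g) = Mul(Add(-10, g), Add(-5, g)) (Function('n')(g) = Mul(Add(-5, g), Add(-10, g)) = Mul(Add(-10, g), Add(-5, g)))
Pow(Add(144, Function('n')(o)), 2) = Pow(Add(144, Add(50, Pow(-13, 2), Mul(-15, -13))), 2) = Pow(Add(144, Add(50, 169, 195)), 2) = Pow(Add(144, 414), 2) = Pow(558, 2) = 311364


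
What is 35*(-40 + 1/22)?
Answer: -30765/22 ≈ -1398.4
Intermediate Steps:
35*(-40 + 1/22) = 35*(-879/22) = -30765/22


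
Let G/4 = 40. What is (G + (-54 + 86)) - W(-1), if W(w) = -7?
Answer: 199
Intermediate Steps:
G = 160 (G = 4*40 = 160)
(G + (-54 + 86)) - W(-1) = (160 + (-54 + 86)) - 1*(-7) = (160 + 32) + 7 = 192 + 7 = 199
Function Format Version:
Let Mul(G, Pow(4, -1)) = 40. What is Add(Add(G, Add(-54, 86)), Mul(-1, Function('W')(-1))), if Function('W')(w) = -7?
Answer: 199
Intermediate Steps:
G = 160 (G = Mul(4, 40) = 160)
Add(Add(G, Add(-54, 86)), Mul(-1, Function('W')(-1))) = Add(Add(160, Add(-54, 86)), Mul(-1, -7)) = Add(Add(160, 32), 7) = Add(192, 7) = 199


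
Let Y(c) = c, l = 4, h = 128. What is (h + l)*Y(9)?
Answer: 1188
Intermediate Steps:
(h + l)*Y(9) = (128 + 4)*9 = 132*9 = 1188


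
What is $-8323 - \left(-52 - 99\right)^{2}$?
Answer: $-31124$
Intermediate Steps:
$-8323 - \left(-52 - 99\right)^{2} = -8323 - \left(-151\right)^{2} = -8323 - 22801 = -31124$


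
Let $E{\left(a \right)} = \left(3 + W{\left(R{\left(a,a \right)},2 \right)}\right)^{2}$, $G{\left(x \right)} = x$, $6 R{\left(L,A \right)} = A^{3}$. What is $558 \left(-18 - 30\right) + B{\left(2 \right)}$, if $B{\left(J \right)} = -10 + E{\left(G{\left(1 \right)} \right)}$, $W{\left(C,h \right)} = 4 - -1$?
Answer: $-26730$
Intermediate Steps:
$R{\left(L,A \right)} = \frac{A^{3}}{6}$
$W{\left(C,h \right)} = 5$ ($W{\left(C,h \right)} = 4 + 1 = 5$)
$E{\left(a \right)} = 64$ ($E{\left(a \right)} = \left(3 + 5\right)^{2} = 8^{2} = 64$)
$B{\left(J \right)} = 54$ ($B{\left(J \right)} = -10 + 64 = 54$)
$558 \left(-18 - 30\right) + B{\left(2 \right)} = 558 \left(-18 - 30\right) + 54 = 558 \left(-48\right) + 54 = -26784 + 54 = -26730$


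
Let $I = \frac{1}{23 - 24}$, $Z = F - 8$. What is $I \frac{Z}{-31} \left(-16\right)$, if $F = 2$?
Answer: $\frac{96}{31} \approx 3.0968$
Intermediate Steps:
$Z = -6$ ($Z = 2 - 8 = -6$)
$I = -1$ ($I = \frac{1}{-1} = -1$)
$I \frac{Z}{-31} \left(-16\right) = - \frac{-6}{-31} \left(-16\right) = - \frac{\left(-6\right) \left(-1\right)}{31} \left(-16\right) = \left(-1\right) \frac{6}{31} \left(-16\right) = \left(- \frac{6}{31}\right) \left(-16\right) = \frac{96}{31}$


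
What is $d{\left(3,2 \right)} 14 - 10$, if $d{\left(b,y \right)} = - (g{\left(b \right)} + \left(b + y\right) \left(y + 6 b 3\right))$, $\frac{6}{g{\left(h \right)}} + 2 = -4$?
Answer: $-3916$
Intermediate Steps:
$g{\left(h \right)} = -1$ ($g{\left(h \right)} = \frac{6}{-2 - 4} = \frac{6}{-6} = 6 \left(- \frac{1}{6}\right) = -1$)
$d{\left(b,y \right)} = 1 - \left(b + y\right) \left(y + 18 b\right)$ ($d{\left(b,y \right)} = - (-1 + \left(b + y\right) \left(y + 6 b 3\right)) = - (-1 + \left(b + y\right) \left(y + 18 b\right)) = 1 - \left(b + y\right) \left(y + 18 b\right)$)
$d{\left(3,2 \right)} 14 - 10 = \left(1 - 2^{2} - 18 \cdot 3^{2} - 57 \cdot 2\right) 14 - 10 = \left(1 - 4 - 162 - 114\right) 14 - 10 = \left(-279\right) 14 - 10 = -3906 - 10 = -3916$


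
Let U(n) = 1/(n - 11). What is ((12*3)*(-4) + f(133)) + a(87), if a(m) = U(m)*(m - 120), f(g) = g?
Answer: -869/76 ≈ -11.434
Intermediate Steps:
U(n) = 1/(-11 + n)
a(m) = (-120 + m)/(-11 + m) (a(m) = (m - 120)/(-11 + m) = (-120 + m)/(-11 + m))
((12*3)*(-4) + f(133)) + a(87) = ((12*3)*(-4) + 133) + (-120 + 87)/(-11 + 87) = (36*(-4) + 133) - 33/76 = (-144 + 133) + (1/76)*(-33) = -11 - 33/76 = -869/76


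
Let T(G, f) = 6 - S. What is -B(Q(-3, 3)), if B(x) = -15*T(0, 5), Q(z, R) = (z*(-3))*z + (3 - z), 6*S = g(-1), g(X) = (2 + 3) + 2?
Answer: 145/2 ≈ 72.500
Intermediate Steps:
g(X) = 7 (g(X) = 5 + 2 = 7)
S = 7/6 (S = (1/6)*7 = 7/6 ≈ 1.1667)
Q(z, R) = 3 - z - 3*z**2 (Q(z, R) = (-3*z)*z + (3 - z) = -3*z**2 + (3 - z) = 3 - z - 3*z**2)
T(G, f) = 29/6 (T(G, f) = 6 - 1*7/6 = 6 - 7/6 = 29/6)
B(x) = -145/2 (B(x) = -15*29/6 = -145/2)
-B(Q(-3, 3)) = -1*(-145/2) = 145/2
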